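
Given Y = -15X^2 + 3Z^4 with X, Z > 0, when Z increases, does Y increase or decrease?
Y increases

Taking the partial derivative:
∂Y/∂Z = 12Z^3

∂Y/∂Z = 12Z^3 > 0 (assuming positive values)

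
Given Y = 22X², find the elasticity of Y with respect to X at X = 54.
Elasticity = 2

Elasticity = (dY/dX) · (X/Y)

dY/dX = 44·X
At X = 54: dY/dX = 2376, Y = 64152

Elasticity = 2376 · (54 / 64152) = 2

Interpretation: for a small percentage change in X, the percentage change in Y is approximately 2.00 times as large.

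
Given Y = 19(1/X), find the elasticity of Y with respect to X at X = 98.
Elasticity = -1

Elasticity = (dY/dX) · (X/Y)

dY/dX = -19/X²
At X = 98: dY/dX = -19/9604, Y = 19/98

Elasticity = (-19/9604) · (98 / (19/98)) = -1

Interpretation: for a small percentage change in X, the percentage change in Y is approximately -1.00 times as large.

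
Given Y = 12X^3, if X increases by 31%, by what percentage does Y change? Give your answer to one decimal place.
124.8%

For Y = 12X^3:
If X → X(1 + 0.31)
Then Y → Y · (1 + 0.31)^3
     ≈ Y · 2.2481

Percentage change = ((1 + 0.31)^3 − 1) × 100% ≈ 124.8%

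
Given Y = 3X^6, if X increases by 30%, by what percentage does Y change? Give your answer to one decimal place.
382.7%

For Y = 3X^6:
If X → X(1 + 0.3)
Then Y → Y · (1 + 0.3)^6
     ≈ Y · 4.8268

Percentage change = ((1 + 0.3)^6 − 1) × 100% ≈ 382.7%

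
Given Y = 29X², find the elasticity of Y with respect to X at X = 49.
Elasticity = 2

Elasticity = (dY/dX) · (X/Y)

dY/dX = 58·X
At X = 49: dY/dX = 2842, Y = 69629

Elasticity = 2842 · (49 / 69629) = 2

Interpretation: for a small percentage change in X, the percentage change in Y is approximately 2.00 times as large.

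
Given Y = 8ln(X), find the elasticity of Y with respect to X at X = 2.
Elasticity = 1/ln(2) ≈ 1.4427

Elasticity = (dY/dX) · (X/Y)

dY/dX = 8/X
At X = 2: dY/dX = 4, Y = 8·ln(2)

Elasticity = 4 · (2 / (8·ln(2))) = 1/ln(2) ≈ 1.4427

Interpretation: for a small percentage change in X, the percentage change in Y is approximately 1.44 times as large.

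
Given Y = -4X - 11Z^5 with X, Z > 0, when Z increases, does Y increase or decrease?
Y decreases

Taking the partial derivative:
∂Y/∂Z = -55Z^4

∂Y/∂Z = -55Z^4 < 0 (assuming positive values)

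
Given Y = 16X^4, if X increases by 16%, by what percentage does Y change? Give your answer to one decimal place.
81.1%

For Y = 16X^4:
If X → X(1 + 0.16)
Then Y → Y · (1 + 0.16)^4
     ≈ Y · 1.8106

Percentage change = ((1 + 0.16)^4 − 1) × 100% ≈ 81.1%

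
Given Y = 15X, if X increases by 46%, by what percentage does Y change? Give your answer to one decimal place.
46.0%

For Y = 15X:
If X → X(1 + 0.46)
Then Y → Y · (1 + 0.46)^1
     = Y · 1.4600

Percentage change = ((1 + 0.46)^1 − 1) × 100% = 46.0%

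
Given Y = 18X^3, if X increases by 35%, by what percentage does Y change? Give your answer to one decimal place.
146.0%

For Y = 18X^3:
If X → X(1 + 0.35)
Then Y → Y · (1 + 0.35)^3
     ≈ Y · 2.4604

Percentage change = ((1 + 0.35)^3 − 1) × 100% ≈ 146.0%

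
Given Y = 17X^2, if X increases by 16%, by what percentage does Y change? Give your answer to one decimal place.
34.6%

For Y = 17X^2:
If X → X(1 + 0.16)
Then Y → Y · (1 + 0.16)^2
     = Y · 1.3456

Percentage change = ((1 + 0.16)^2 − 1) × 100% ≈ 34.6%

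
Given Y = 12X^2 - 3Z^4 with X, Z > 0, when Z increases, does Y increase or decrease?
Y decreases

Taking the partial derivative:
∂Y/∂Z = -12Z^3

∂Y/∂Z = -12Z^3 < 0 (assuming positive values)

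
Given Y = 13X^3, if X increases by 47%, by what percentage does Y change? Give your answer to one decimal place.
217.7%

For Y = 13X^3:
If X → X(1 + 0.47)
Then Y → Y · (1 + 0.47)^3
     ≈ Y · 3.1765

Percentage change = ((1 + 0.47)^3 − 1) × 100% ≈ 217.7%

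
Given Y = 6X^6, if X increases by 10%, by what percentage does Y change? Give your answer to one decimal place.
77.2%

For Y = 6X^6:
If X → X(1 + 0.1)
Then Y → Y · (1 + 0.1)^6
     ≈ Y · 1.7716

Percentage change = ((1 + 0.1)^6 − 1) × 100% ≈ 77.2%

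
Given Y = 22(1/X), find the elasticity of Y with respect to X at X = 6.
Elasticity = -1

Elasticity = (dY/dX) · (X/Y)

dY/dX = -22/X²
At X = 6: dY/dX = -11/18, Y = 11/3

Elasticity = (-11/18) · (6 / (11/3)) = -1

Interpretation: for a small percentage change in X, the percentage change in Y is approximately -1.00 times as large.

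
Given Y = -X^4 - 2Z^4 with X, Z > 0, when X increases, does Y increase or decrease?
Y decreases

Taking the partial derivative:
∂Y/∂X = -4X^3

∂Y/∂X = -4X^3 < 0 (assuming positive values)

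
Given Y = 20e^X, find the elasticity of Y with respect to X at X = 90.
Elasticity = 90

Elasticity = (dY/dX) · (X/Y)

dY/dX = 20·e^X
At X = 90: dY/dX = 20·e^90, Y = 20·e^90

Elasticity = (20·e^90) · (90 / (20·e^90)) = 90

Interpretation: for a small percentage change in X, the percentage change in Y is approximately 90.00 times as large.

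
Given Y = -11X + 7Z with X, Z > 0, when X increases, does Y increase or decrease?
Y decreases

Taking the partial derivative:
∂Y/∂X = -11

∂Y/∂X = -11 < 0 (assuming positive values)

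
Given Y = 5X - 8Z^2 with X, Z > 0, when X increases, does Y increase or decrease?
Y increases

Taking the partial derivative:
∂Y/∂X = 5

∂Y/∂X = 5 > 0 (assuming positive values)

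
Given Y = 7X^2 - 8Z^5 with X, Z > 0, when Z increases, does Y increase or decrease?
Y decreases

Taking the partial derivative:
∂Y/∂Z = -40Z^4

∂Y/∂Z = -40Z^4 < 0 (assuming positive values)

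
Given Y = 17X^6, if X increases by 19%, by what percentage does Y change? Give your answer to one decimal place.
184.0%

For Y = 17X^6:
If X → X(1 + 0.19)
Then Y → Y · (1 + 0.19)^6
     ≈ Y · 2.8398

Percentage change = ((1 + 0.19)^6 − 1) × 100% ≈ 184.0%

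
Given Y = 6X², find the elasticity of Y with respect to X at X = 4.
Elasticity = 2

Elasticity = (dY/dX) · (X/Y)

dY/dX = 12·X
At X = 4: dY/dX = 48, Y = 96

Elasticity = 48 · (4 / 96) = 2

Interpretation: for a small percentage change in X, the percentage change in Y is approximately 2.00 times as large.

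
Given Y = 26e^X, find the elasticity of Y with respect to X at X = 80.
Elasticity = 80

Elasticity = (dY/dX) · (X/Y)

dY/dX = 26·e^X
At X = 80: dY/dX = 26·e^80, Y = 26·e^80

Elasticity = (26·e^80) · (80 / (26·e^80)) = 80

Interpretation: for a small percentage change in X, the percentage change in Y is approximately 80.00 times as large.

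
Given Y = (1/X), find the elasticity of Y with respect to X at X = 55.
Elasticity = -1

Elasticity = (dY/dX) · (X/Y)

dY/dX = -1/X²
At X = 55: dY/dX = -1/3025, Y = 1/55

Elasticity = (-1/3025) · (55 / (1/55)) = -1

Interpretation: for a small percentage change in X, the percentage change in Y is approximately -1.00 times as large.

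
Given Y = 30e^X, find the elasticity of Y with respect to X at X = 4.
Elasticity = 4

Elasticity = (dY/dX) · (X/Y)

dY/dX = 30·e^X
At X = 4: dY/dX = 30·e^4, Y = 30·e^4

Elasticity = (30·e^4) · (4 / (30·e^4)) = 4

Interpretation: for a small percentage change in X, the percentage change in Y is approximately 4.00 times as large.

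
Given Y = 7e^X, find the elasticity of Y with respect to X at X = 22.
Elasticity = 22

Elasticity = (dY/dX) · (X/Y)

dY/dX = 7·e^X
At X = 22: dY/dX = 7·e^22, Y = 7·e^22

Elasticity = (7·e^22) · (22 / (7·e^22)) = 22

Interpretation: for a small percentage change in X, the percentage change in Y is approximately 22.00 times as large.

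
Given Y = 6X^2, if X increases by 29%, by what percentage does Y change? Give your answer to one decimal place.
66.4%

For Y = 6X^2:
If X → X(1 + 0.29)
Then Y → Y · (1 + 0.29)^2
     = Y · 1.6641

Percentage change = ((1 + 0.29)^2 − 1) × 100% ≈ 66.4%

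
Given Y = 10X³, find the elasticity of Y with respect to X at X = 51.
Elasticity = 3

Elasticity = (dY/dX) · (X/Y)

dY/dX = 30·X²
At X = 51: dY/dX = 78030, Y = 1326510

Elasticity = 78030 · (51 / 1326510) = 3

Interpretation: for a small percentage change in X, the percentage change in Y is approximately 3.00 times as large.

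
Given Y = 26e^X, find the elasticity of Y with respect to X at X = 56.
Elasticity = 56

Elasticity = (dY/dX) · (X/Y)

dY/dX = 26·e^X
At X = 56: dY/dX = 26·e^56, Y = 26·e^56

Elasticity = (26·e^56) · (56 / (26·e^56)) = 56

Interpretation: for a small percentage change in X, the percentage change in Y is approximately 56.00 times as large.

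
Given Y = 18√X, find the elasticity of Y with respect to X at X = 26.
Elasticity = 1/2

Elasticity = (dY/dX) · (X/Y)

dY/dX = 9/√X
At X = 26: dY/dX = 9·√26/26, Y = 18·√26

Elasticity = (9·√26/26) · (26 / (18·√26)) = 1/2

Interpretation: for a small percentage change in X, the percentage change in Y is approximately 0.50 times as large.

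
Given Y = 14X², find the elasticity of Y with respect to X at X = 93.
Elasticity = 2

Elasticity = (dY/dX) · (X/Y)

dY/dX = 28·X
At X = 93: dY/dX = 2604, Y = 121086

Elasticity = 2604 · (93 / 121086) = 2

Interpretation: for a small percentage change in X, the percentage change in Y is approximately 2.00 times as large.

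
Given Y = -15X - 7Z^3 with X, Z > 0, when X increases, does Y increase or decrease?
Y decreases

Taking the partial derivative:
∂Y/∂X = -15

∂Y/∂X = -15 < 0 (assuming positive values)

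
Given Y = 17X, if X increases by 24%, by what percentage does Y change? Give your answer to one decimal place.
24.0%

For Y = 17X:
If X → X(1 + 0.24)
Then Y → Y · (1 + 0.24)^1
     = Y · 1.2400

Percentage change = ((1 + 0.24)^1 − 1) × 100% = 24.0%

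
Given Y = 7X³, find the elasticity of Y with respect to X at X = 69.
Elasticity = 3

Elasticity = (dY/dX) · (X/Y)

dY/dX = 21·X²
At X = 69: dY/dX = 99981, Y = 2299563

Elasticity = 99981 · (69 / 2299563) = 3

Interpretation: for a small percentage change in X, the percentage change in Y is approximately 3.00 times as large.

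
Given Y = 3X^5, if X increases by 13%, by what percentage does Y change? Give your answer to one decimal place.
84.2%

For Y = 3X^5:
If X → X(1 + 0.13)
Then Y → Y · (1 + 0.13)^5
     ≈ Y · 1.8424

Percentage change = ((1 + 0.13)^5 − 1) × 100% ≈ 84.2%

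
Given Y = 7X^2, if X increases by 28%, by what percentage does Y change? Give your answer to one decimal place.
63.8%

For Y = 7X^2:
If X → X(1 + 0.28)
Then Y → Y · (1 + 0.28)^2
     = Y · 1.6384

Percentage change = ((1 + 0.28)^2 − 1) × 100% ≈ 63.8%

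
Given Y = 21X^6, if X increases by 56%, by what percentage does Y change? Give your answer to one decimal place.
1341.3%

For Y = 21X^6:
If X → X(1 + 0.56)
Then Y → Y · (1 + 0.56)^6
     ≈ Y · 14.4128

Percentage change = ((1 + 0.56)^6 − 1) × 100% ≈ 1341.3%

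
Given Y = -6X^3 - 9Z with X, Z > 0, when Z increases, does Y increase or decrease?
Y decreases

Taking the partial derivative:
∂Y/∂Z = -9

∂Y/∂Z = -9 < 0 (assuming positive values)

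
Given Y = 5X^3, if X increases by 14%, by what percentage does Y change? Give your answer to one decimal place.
48.2%

For Y = 5X^3:
If X → X(1 + 0.14)
Then Y → Y · (1 + 0.14)^3
     ≈ Y · 1.4815

Percentage change = ((1 + 0.14)^3 − 1) × 100% ≈ 48.2%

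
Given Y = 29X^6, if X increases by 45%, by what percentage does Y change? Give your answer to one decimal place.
829.4%

For Y = 29X^6:
If X → X(1 + 0.45)
Then Y → Y · (1 + 0.45)^6
     ≈ Y · 9.2941

Percentage change = ((1 + 0.45)^6 − 1) × 100% ≈ 829.4%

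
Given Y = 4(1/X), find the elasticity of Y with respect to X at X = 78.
Elasticity = -1

Elasticity = (dY/dX) · (X/Y)

dY/dX = -4/X²
At X = 78: dY/dX = -1/1521, Y = 2/39

Elasticity = (-1/1521) · (78 / (2/39)) = -1

Interpretation: for a small percentage change in X, the percentage change in Y is approximately -1.00 times as large.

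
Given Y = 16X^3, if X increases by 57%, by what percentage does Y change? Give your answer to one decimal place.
287.0%

For Y = 16X^3:
If X → X(1 + 0.57)
Then Y → Y · (1 + 0.57)^3
     ≈ Y · 3.8699

Percentage change = ((1 + 0.57)^3 − 1) × 100% ≈ 287.0%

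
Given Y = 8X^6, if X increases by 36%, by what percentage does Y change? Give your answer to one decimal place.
532.8%

For Y = 8X^6:
If X → X(1 + 0.36)
Then Y → Y · (1 + 0.36)^6
     ≈ Y · 6.3275

Percentage change = ((1 + 0.36)^6 − 1) × 100% ≈ 532.8%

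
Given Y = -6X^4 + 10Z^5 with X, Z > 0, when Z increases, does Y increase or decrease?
Y increases

Taking the partial derivative:
∂Y/∂Z = 50Z^4

∂Y/∂Z = 50Z^4 > 0 (assuming positive values)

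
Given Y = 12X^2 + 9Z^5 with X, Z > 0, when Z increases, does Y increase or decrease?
Y increases

Taking the partial derivative:
∂Y/∂Z = 45Z^4

∂Y/∂Z = 45Z^4 > 0 (assuming positive values)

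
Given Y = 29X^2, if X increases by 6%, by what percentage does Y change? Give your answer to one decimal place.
12.4%

For Y = 29X^2:
If X → X(1 + 0.06)
Then Y → Y · (1 + 0.06)^2
     = Y · 1.1236

Percentage change = ((1 + 0.06)^2 − 1) × 100% ≈ 12.4%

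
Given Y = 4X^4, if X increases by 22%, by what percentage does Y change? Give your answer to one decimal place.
121.5%

For Y = 4X^4:
If X → X(1 + 0.22)
Then Y → Y · (1 + 0.22)^4
     ≈ Y · 2.2153

Percentage change = ((1 + 0.22)^4 − 1) × 100% ≈ 121.5%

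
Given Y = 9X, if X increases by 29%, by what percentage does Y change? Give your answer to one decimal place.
29.0%

For Y = 9X:
If X → X(1 + 0.29)
Then Y → Y · (1 + 0.29)^1
     = Y · 1.2900

Percentage change = ((1 + 0.29)^1 − 1) × 100% = 29.0%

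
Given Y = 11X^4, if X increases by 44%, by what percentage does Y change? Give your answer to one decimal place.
330.0%

For Y = 11X^4:
If X → X(1 + 0.44)
Then Y → Y · (1 + 0.44)^4
     ≈ Y · 4.2998

Percentage change = ((1 + 0.44)^4 − 1) × 100% ≈ 330.0%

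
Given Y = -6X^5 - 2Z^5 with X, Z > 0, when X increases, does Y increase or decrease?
Y decreases

Taking the partial derivative:
∂Y/∂X = -30X^4

∂Y/∂X = -30X^4 < 0 (assuming positive values)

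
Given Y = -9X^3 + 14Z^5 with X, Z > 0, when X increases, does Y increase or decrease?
Y decreases

Taking the partial derivative:
∂Y/∂X = -27X^2

∂Y/∂X = -27X^2 < 0 (assuming positive values)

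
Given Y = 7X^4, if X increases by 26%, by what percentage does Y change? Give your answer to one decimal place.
152.0%

For Y = 7X^4:
If X → X(1 + 0.26)
Then Y → Y · (1 + 0.26)^4
     ≈ Y · 2.5205

Percentage change = ((1 + 0.26)^4 − 1) × 100% ≈ 152.0%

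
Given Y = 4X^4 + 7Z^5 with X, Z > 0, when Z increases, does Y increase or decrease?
Y increases

Taking the partial derivative:
∂Y/∂Z = 35Z^4

∂Y/∂Z = 35Z^4 > 0 (assuming positive values)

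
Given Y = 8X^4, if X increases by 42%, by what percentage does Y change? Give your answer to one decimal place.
306.6%

For Y = 8X^4:
If X → X(1 + 0.42)
Then Y → Y · (1 + 0.42)^4
     ≈ Y · 4.0659

Percentage change = ((1 + 0.42)^4 − 1) × 100% ≈ 306.6%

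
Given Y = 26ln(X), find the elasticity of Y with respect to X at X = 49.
Elasticity = 1/ln(49) ≈ 0.2569

Elasticity = (dY/dX) · (X/Y)

dY/dX = 26/X
At X = 49: dY/dX = 26/49, Y = 26·ln(49)

Elasticity = (26/49) · (49 / (26·ln(49))) = 1/ln(49) ≈ 0.2569

Interpretation: for a small percentage change in X, the percentage change in Y is approximately 0.26 times as large.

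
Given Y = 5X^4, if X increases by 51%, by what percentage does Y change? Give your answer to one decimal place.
419.9%

For Y = 5X^4:
If X → X(1 + 0.51)
Then Y → Y · (1 + 0.51)^4
     ≈ Y · 5.1989

Percentage change = ((1 + 0.51)^4 − 1) × 100% ≈ 419.9%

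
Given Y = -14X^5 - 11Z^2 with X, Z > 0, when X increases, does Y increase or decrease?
Y decreases

Taking the partial derivative:
∂Y/∂X = -70X^4

∂Y/∂X = -70X^4 < 0 (assuming positive values)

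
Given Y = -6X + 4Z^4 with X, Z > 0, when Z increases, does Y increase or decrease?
Y increases

Taking the partial derivative:
∂Y/∂Z = 16Z^3

∂Y/∂Z = 16Z^3 > 0 (assuming positive values)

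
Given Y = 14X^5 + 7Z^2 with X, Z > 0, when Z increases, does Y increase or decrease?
Y increases

Taking the partial derivative:
∂Y/∂Z = 14Z

∂Y/∂Z = 14Z > 0 (assuming positive values)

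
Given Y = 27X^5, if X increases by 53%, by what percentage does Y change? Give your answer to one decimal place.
738.4%

For Y = 27X^5:
If X → X(1 + 0.53)
Then Y → Y · (1 + 0.53)^5
     ≈ Y · 8.3841

Percentage change = ((1 + 0.53)^5 − 1) × 100% ≈ 738.4%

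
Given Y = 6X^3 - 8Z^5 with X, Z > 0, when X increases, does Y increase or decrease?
Y increases

Taking the partial derivative:
∂Y/∂X = 18X^2

∂Y/∂X = 18X^2 > 0 (assuming positive values)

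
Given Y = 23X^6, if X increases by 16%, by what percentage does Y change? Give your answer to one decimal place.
143.6%

For Y = 23X^6:
If X → X(1 + 0.16)
Then Y → Y · (1 + 0.16)^6
     ≈ Y · 2.4364

Percentage change = ((1 + 0.16)^6 − 1) × 100% ≈ 143.6%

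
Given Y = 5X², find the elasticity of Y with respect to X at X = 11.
Elasticity = 2

Elasticity = (dY/dX) · (X/Y)

dY/dX = 10·X
At X = 11: dY/dX = 110, Y = 605

Elasticity = 110 · (11 / 605) = 2

Interpretation: for a small percentage change in X, the percentage change in Y is approximately 2.00 times as large.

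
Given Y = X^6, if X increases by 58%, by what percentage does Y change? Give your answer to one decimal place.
1455.8%

For Y = X^6:
If X → X(1 + 0.58)
Then Y → Y · (1 + 0.58)^6
     ≈ Y · 15.5576

Percentage change = ((1 + 0.58)^6 − 1) × 100% ≈ 1455.8%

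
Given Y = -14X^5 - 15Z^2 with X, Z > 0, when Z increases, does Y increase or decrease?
Y decreases

Taking the partial derivative:
∂Y/∂Z = -30Z

∂Y/∂Z = -30Z < 0 (assuming positive values)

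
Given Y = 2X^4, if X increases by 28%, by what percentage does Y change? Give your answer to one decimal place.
168.4%

For Y = 2X^4:
If X → X(1 + 0.28)
Then Y → Y · (1 + 0.28)^4
     ≈ Y · 2.6844

Percentage change = ((1 + 0.28)^4 − 1) × 100% ≈ 168.4%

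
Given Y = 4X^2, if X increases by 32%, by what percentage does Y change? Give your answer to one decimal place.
74.2%

For Y = 4X^2:
If X → X(1 + 0.32)
Then Y → Y · (1 + 0.32)^2
     = Y · 1.7424

Percentage change = ((1 + 0.32)^2 − 1) × 100% ≈ 74.2%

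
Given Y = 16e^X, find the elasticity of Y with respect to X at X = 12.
Elasticity = 12

Elasticity = (dY/dX) · (X/Y)

dY/dX = 16·e^X
At X = 12: dY/dX = 16·e^12, Y = 16·e^12

Elasticity = (16·e^12) · (12 / (16·e^12)) = 12

Interpretation: for a small percentage change in X, the percentage change in Y is approximately 12.00 times as large.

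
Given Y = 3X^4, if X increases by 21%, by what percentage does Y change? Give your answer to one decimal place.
114.4%

For Y = 3X^4:
If X → X(1 + 0.21)
Then Y → Y · (1 + 0.21)^4
     ≈ Y · 2.1436

Percentage change = ((1 + 0.21)^4 − 1) × 100% ≈ 114.4%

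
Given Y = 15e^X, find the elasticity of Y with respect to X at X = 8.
Elasticity = 8

Elasticity = (dY/dX) · (X/Y)

dY/dX = 15·e^X
At X = 8: dY/dX = 15·e^8, Y = 15·e^8

Elasticity = (15·e^8) · (8 / (15·e^8)) = 8

Interpretation: for a small percentage change in X, the percentage change in Y is approximately 8.00 times as large.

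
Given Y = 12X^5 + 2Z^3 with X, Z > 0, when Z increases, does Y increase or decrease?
Y increases

Taking the partial derivative:
∂Y/∂Z = 6Z^2

∂Y/∂Z = 6Z^2 > 0 (assuming positive values)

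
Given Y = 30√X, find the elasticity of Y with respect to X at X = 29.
Elasticity = 1/2

Elasticity = (dY/dX) · (X/Y)

dY/dX = 15/√X
At X = 29: dY/dX = 15·√29/29, Y = 30·√29

Elasticity = (15·√29/29) · (29 / (30·√29)) = 1/2

Interpretation: for a small percentage change in X, the percentage change in Y is approximately 0.50 times as large.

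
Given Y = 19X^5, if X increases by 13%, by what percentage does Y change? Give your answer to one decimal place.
84.2%

For Y = 19X^5:
If X → X(1 + 0.13)
Then Y → Y · (1 + 0.13)^5
     ≈ Y · 1.8424

Percentage change = ((1 + 0.13)^5 − 1) × 100% ≈ 84.2%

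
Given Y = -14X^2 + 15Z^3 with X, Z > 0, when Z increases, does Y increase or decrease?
Y increases

Taking the partial derivative:
∂Y/∂Z = 45Z^2

∂Y/∂Z = 45Z^2 > 0 (assuming positive values)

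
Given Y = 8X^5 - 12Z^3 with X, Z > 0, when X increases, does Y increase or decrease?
Y increases

Taking the partial derivative:
∂Y/∂X = 40X^4

∂Y/∂X = 40X^4 > 0 (assuming positive values)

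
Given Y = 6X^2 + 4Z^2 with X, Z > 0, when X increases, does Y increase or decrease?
Y increases

Taking the partial derivative:
∂Y/∂X = 12X

∂Y/∂X = 12X > 0 (assuming positive values)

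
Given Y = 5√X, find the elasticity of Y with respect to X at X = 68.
Elasticity = 1/2

Elasticity = (dY/dX) · (X/Y)

dY/dX = 5/(2·√X)
At X = 68: dY/dX = 5·√17/68, Y = 10·√17

Elasticity = (5·√17/68) · (68 / (10·√17)) = 1/2

Interpretation: for a small percentage change in X, the percentage change in Y is approximately 0.50 times as large.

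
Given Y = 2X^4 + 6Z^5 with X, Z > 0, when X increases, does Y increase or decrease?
Y increases

Taking the partial derivative:
∂Y/∂X = 8X^3

∂Y/∂X = 8X^3 > 0 (assuming positive values)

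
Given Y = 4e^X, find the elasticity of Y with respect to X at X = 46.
Elasticity = 46

Elasticity = (dY/dX) · (X/Y)

dY/dX = 4·e^X
At X = 46: dY/dX = 4·e^46, Y = 4·e^46

Elasticity = (4·e^46) · (46 / (4·e^46)) = 46

Interpretation: for a small percentage change in X, the percentage change in Y is approximately 46.00 times as large.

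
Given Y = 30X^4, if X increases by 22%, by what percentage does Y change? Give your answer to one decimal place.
121.5%

For Y = 30X^4:
If X → X(1 + 0.22)
Then Y → Y · (1 + 0.22)^4
     ≈ Y · 2.2153

Percentage change = ((1 + 0.22)^4 − 1) × 100% ≈ 121.5%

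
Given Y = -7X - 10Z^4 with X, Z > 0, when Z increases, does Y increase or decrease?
Y decreases

Taking the partial derivative:
∂Y/∂Z = -40Z^3

∂Y/∂Z = -40Z^3 < 0 (assuming positive values)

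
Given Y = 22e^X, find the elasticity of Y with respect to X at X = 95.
Elasticity = 95

Elasticity = (dY/dX) · (X/Y)

dY/dX = 22·e^X
At X = 95: dY/dX = 22·e^95, Y = 22·e^95

Elasticity = (22·e^95) · (95 / (22·e^95)) = 95

Interpretation: for a small percentage change in X, the percentage change in Y is approximately 95.00 times as large.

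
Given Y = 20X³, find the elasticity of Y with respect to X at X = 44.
Elasticity = 3

Elasticity = (dY/dX) · (X/Y)

dY/dX = 60·X²
At X = 44: dY/dX = 116160, Y = 1703680

Elasticity = 116160 · (44 / 1703680) = 3

Interpretation: for a small percentage change in X, the percentage change in Y is approximately 3.00 times as large.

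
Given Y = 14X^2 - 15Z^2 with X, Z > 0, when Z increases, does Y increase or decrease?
Y decreases

Taking the partial derivative:
∂Y/∂Z = -30Z

∂Y/∂Z = -30Z < 0 (assuming positive values)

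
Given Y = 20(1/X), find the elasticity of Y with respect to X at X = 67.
Elasticity = -1

Elasticity = (dY/dX) · (X/Y)

dY/dX = -20/X²
At X = 67: dY/dX = -20/4489, Y = 20/67

Elasticity = (-20/4489) · (67 / (20/67)) = -1

Interpretation: for a small percentage change in X, the percentage change in Y is approximately -1.00 times as large.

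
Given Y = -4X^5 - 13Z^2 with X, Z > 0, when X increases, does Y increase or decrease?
Y decreases

Taking the partial derivative:
∂Y/∂X = -20X^4

∂Y/∂X = -20X^4 < 0 (assuming positive values)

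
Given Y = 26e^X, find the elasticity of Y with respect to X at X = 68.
Elasticity = 68

Elasticity = (dY/dX) · (X/Y)

dY/dX = 26·e^X
At X = 68: dY/dX = 26·e^68, Y = 26·e^68

Elasticity = (26·e^68) · (68 / (26·e^68)) = 68

Interpretation: for a small percentage change in X, the percentage change in Y is approximately 68.00 times as large.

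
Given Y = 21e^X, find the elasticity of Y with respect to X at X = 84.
Elasticity = 84

Elasticity = (dY/dX) · (X/Y)

dY/dX = 21·e^X
At X = 84: dY/dX = 21·e^84, Y = 21·e^84

Elasticity = (21·e^84) · (84 / (21·e^84)) = 84

Interpretation: for a small percentage change in X, the percentage change in Y is approximately 84.00 times as large.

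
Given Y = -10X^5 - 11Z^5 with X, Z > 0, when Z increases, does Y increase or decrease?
Y decreases

Taking the partial derivative:
∂Y/∂Z = -55Z^4

∂Y/∂Z = -55Z^4 < 0 (assuming positive values)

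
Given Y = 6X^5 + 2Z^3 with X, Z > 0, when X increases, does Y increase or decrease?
Y increases

Taking the partial derivative:
∂Y/∂X = 30X^4

∂Y/∂X = 30X^4 > 0 (assuming positive values)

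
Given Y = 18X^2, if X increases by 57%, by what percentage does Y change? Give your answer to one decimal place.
146.5%

For Y = 18X^2:
If X → X(1 + 0.57)
Then Y → Y · (1 + 0.57)^2
     = Y · 2.4649

Percentage change = ((1 + 0.57)^2 − 1) × 100% ≈ 146.5%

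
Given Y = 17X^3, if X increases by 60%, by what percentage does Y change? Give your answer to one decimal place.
309.6%

For Y = 17X^3:
If X → X(1 + 0.6)
Then Y → Y · (1 + 0.6)^3
     = Y · 4.0960

Percentage change = ((1 + 0.6)^3 − 1) × 100% = 309.6%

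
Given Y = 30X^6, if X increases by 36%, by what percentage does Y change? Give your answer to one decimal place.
532.8%

For Y = 30X^6:
If X → X(1 + 0.36)
Then Y → Y · (1 + 0.36)^6
     ≈ Y · 6.3275

Percentage change = ((1 + 0.36)^6 − 1) × 100% ≈ 532.8%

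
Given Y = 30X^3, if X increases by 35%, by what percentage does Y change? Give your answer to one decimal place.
146.0%

For Y = 30X^3:
If X → X(1 + 0.35)
Then Y → Y · (1 + 0.35)^3
     ≈ Y · 2.4604

Percentage change = ((1 + 0.35)^3 − 1) × 100% ≈ 146.0%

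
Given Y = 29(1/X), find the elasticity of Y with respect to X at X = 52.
Elasticity = -1

Elasticity = (dY/dX) · (X/Y)

dY/dX = -29/X²
At X = 52: dY/dX = -29/2704, Y = 29/52

Elasticity = (-29/2704) · (52 / (29/52)) = -1

Interpretation: for a small percentage change in X, the percentage change in Y is approximately -1.00 times as large.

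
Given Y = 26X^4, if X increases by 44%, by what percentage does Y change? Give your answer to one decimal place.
330.0%

For Y = 26X^4:
If X → X(1 + 0.44)
Then Y → Y · (1 + 0.44)^4
     ≈ Y · 4.2998

Percentage change = ((1 + 0.44)^4 − 1) × 100% ≈ 330.0%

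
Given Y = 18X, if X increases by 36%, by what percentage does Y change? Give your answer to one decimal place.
36.0%

For Y = 18X:
If X → X(1 + 0.36)
Then Y → Y · (1 + 0.36)^1
     = Y · 1.3600

Percentage change = ((1 + 0.36)^1 − 1) × 100% = 36.0%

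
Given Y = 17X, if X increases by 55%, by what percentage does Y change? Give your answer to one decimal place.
55.0%

For Y = 17X:
If X → X(1 + 0.55)
Then Y → Y · (1 + 0.55)^1
     = Y · 1.5500

Percentage change = ((1 + 0.55)^1 − 1) × 100% = 55.0%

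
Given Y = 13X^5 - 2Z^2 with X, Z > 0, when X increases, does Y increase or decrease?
Y increases

Taking the partial derivative:
∂Y/∂X = 65X^4

∂Y/∂X = 65X^4 > 0 (assuming positive values)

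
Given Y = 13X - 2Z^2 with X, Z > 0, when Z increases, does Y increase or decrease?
Y decreases

Taking the partial derivative:
∂Y/∂Z = -4Z

∂Y/∂Z = -4Z < 0 (assuming positive values)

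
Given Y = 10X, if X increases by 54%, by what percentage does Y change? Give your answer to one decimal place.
54.0%

For Y = 10X:
If X → X(1 + 0.54)
Then Y → Y · (1 + 0.54)^1
     = Y · 1.5400

Percentage change = ((1 + 0.54)^1 − 1) × 100% = 54.0%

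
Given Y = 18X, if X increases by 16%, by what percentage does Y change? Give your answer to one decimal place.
16.0%

For Y = 18X:
If X → X(1 + 0.16)
Then Y → Y · (1 + 0.16)^1
     = Y · 1.1600

Percentage change = ((1 + 0.16)^1 − 1) × 100% = 16.0%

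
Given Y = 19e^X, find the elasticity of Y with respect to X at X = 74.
Elasticity = 74

Elasticity = (dY/dX) · (X/Y)

dY/dX = 19·e^X
At X = 74: dY/dX = 19·e^74, Y = 19·e^74

Elasticity = (19·e^74) · (74 / (19·e^74)) = 74

Interpretation: for a small percentage change in X, the percentage change in Y is approximately 74.00 times as large.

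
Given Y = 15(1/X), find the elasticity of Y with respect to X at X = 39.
Elasticity = -1

Elasticity = (dY/dX) · (X/Y)

dY/dX = -15/X²
At X = 39: dY/dX = -5/507, Y = 5/13

Elasticity = (-5/507) · (39 / (5/13)) = -1

Interpretation: for a small percentage change in X, the percentage change in Y is approximately -1.00 times as large.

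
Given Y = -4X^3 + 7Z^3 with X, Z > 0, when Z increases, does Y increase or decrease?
Y increases

Taking the partial derivative:
∂Y/∂Z = 21Z^2

∂Y/∂Z = 21Z^2 > 0 (assuming positive values)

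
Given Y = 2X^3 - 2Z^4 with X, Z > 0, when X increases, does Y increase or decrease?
Y increases

Taking the partial derivative:
∂Y/∂X = 6X^2

∂Y/∂X = 6X^2 > 0 (assuming positive values)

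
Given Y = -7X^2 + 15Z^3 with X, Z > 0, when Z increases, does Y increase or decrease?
Y increases

Taking the partial derivative:
∂Y/∂Z = 45Z^2

∂Y/∂Z = 45Z^2 > 0 (assuming positive values)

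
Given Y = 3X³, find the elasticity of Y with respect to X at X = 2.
Elasticity = 3

Elasticity = (dY/dX) · (X/Y)

dY/dX = 9·X²
At X = 2: dY/dX = 36, Y = 24

Elasticity = 36 · (2 / 24) = 3

Interpretation: for a small percentage change in X, the percentage change in Y is approximately 3.00 times as large.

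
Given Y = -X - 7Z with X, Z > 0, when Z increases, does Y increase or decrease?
Y decreases

Taking the partial derivative:
∂Y/∂Z = -7

∂Y/∂Z = -7 < 0 (assuming positive values)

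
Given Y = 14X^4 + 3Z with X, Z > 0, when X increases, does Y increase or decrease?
Y increases

Taking the partial derivative:
∂Y/∂X = 56X^3

∂Y/∂X = 56X^3 > 0 (assuming positive values)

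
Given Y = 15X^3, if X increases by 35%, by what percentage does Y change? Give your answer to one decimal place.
146.0%

For Y = 15X^3:
If X → X(1 + 0.35)
Then Y → Y · (1 + 0.35)^3
     ≈ Y · 2.4604

Percentage change = ((1 + 0.35)^3 − 1) × 100% ≈ 146.0%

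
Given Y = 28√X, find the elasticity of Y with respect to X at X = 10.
Elasticity = 1/2

Elasticity = (dY/dX) · (X/Y)

dY/dX = 14/√X
At X = 10: dY/dX = 7·√10/5, Y = 28·√10

Elasticity = (7·√10/5) · (10 / (28·√10)) = 1/2

Interpretation: for a small percentage change in X, the percentage change in Y is approximately 0.50 times as large.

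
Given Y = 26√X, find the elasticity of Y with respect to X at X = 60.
Elasticity = 1/2

Elasticity = (dY/dX) · (X/Y)

dY/dX = 13/√X
At X = 60: dY/dX = 13·√15/30, Y = 52·√15

Elasticity = (13·√15/30) · (60 / (52·√15)) = 1/2

Interpretation: for a small percentage change in X, the percentage change in Y is approximately 0.50 times as large.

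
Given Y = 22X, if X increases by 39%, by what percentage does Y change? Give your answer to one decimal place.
39.0%

For Y = 22X:
If X → X(1 + 0.39)
Then Y → Y · (1 + 0.39)^1
     = Y · 1.3900

Percentage change = ((1 + 0.39)^1 − 1) × 100% = 39.0%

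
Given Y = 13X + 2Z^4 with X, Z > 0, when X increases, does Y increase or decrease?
Y increases

Taking the partial derivative:
∂Y/∂X = 13

∂Y/∂X = 13 > 0 (assuming positive values)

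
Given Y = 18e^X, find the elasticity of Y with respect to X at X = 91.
Elasticity = 91

Elasticity = (dY/dX) · (X/Y)

dY/dX = 18·e^X
At X = 91: dY/dX = 18·e^91, Y = 18·e^91

Elasticity = (18·e^91) · (91 / (18·e^91)) = 91

Interpretation: for a small percentage change in X, the percentage change in Y is approximately 91.00 times as large.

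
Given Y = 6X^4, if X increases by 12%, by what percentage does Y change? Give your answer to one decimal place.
57.4%

For Y = 6X^4:
If X → X(1 + 0.12)
Then Y → Y · (1 + 0.12)^4
     ≈ Y · 1.5735

Percentage change = ((1 + 0.12)^4 − 1) × 100% ≈ 57.4%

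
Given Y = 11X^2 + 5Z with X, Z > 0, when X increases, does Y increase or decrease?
Y increases

Taking the partial derivative:
∂Y/∂X = 22X

∂Y/∂X = 22X > 0 (assuming positive values)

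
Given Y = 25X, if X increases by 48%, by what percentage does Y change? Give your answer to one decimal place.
48.0%

For Y = 25X:
If X → X(1 + 0.48)
Then Y → Y · (1 + 0.48)^1
     = Y · 1.4800

Percentage change = ((1 + 0.48)^1 − 1) × 100% = 48.0%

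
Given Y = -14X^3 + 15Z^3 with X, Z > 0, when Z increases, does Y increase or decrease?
Y increases

Taking the partial derivative:
∂Y/∂Z = 45Z^2

∂Y/∂Z = 45Z^2 > 0 (assuming positive values)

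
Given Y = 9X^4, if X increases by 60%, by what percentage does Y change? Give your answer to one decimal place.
555.4%

For Y = 9X^4:
If X → X(1 + 0.6)
Then Y → Y · (1 + 0.6)^4
     = Y · 6.5536

Percentage change = ((1 + 0.6)^4 − 1) × 100% ≈ 555.4%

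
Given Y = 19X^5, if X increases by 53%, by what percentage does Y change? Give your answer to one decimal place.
738.4%

For Y = 19X^5:
If X → X(1 + 0.53)
Then Y → Y · (1 + 0.53)^5
     ≈ Y · 8.3841

Percentage change = ((1 + 0.53)^5 − 1) × 100% ≈ 738.4%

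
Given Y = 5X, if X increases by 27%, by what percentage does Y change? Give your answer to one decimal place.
27.0%

For Y = 5X:
If X → X(1 + 0.27)
Then Y → Y · (1 + 0.27)^1
     = Y · 1.2700

Percentage change = ((1 + 0.27)^1 − 1) × 100% = 27.0%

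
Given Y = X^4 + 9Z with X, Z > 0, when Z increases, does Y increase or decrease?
Y increases

Taking the partial derivative:
∂Y/∂Z = 9

∂Y/∂Z = 9 > 0 (assuming positive values)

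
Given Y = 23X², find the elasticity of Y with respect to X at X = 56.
Elasticity = 2

Elasticity = (dY/dX) · (X/Y)

dY/dX = 46·X
At X = 56: dY/dX = 2576, Y = 72128

Elasticity = 2576 · (56 / 72128) = 2

Interpretation: for a small percentage change in X, the percentage change in Y is approximately 2.00 times as large.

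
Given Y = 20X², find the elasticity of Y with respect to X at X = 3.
Elasticity = 2

Elasticity = (dY/dX) · (X/Y)

dY/dX = 40·X
At X = 3: dY/dX = 120, Y = 180

Elasticity = 120 · (3 / 180) = 2

Interpretation: for a small percentage change in X, the percentage change in Y is approximately 2.00 times as large.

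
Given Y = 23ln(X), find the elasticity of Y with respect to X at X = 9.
Elasticity = 1/ln(9) ≈ 0.4551

Elasticity = (dY/dX) · (X/Y)

dY/dX = 23/X
At X = 9: dY/dX = 23/9, Y = 23·ln(9)

Elasticity = (23/9) · (9 / (23·ln(9))) = 1/ln(9) ≈ 0.4551

Interpretation: for a small percentage change in X, the percentage change in Y is approximately 0.46 times as large.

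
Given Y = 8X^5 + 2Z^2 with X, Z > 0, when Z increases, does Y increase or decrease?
Y increases

Taking the partial derivative:
∂Y/∂Z = 4Z

∂Y/∂Z = 4Z > 0 (assuming positive values)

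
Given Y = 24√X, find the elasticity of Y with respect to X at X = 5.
Elasticity = 1/2

Elasticity = (dY/dX) · (X/Y)

dY/dX = 12/√X
At X = 5: dY/dX = 12·√5/5, Y = 24·√5

Elasticity = (12·√5/5) · (5 / (24·√5)) = 1/2

Interpretation: for a small percentage change in X, the percentage change in Y is approximately 0.50 times as large.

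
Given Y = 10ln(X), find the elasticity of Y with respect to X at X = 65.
Elasticity = 1/ln(65) ≈ 0.2396

Elasticity = (dY/dX) · (X/Y)

dY/dX = 10/X
At X = 65: dY/dX = 2/13, Y = 10·ln(65)

Elasticity = (2/13) · (65 / (10·ln(65))) = 1/ln(65) ≈ 0.2396

Interpretation: for a small percentage change in X, the percentage change in Y is approximately 0.24 times as large.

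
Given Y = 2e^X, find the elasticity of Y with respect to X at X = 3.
Elasticity = 3

Elasticity = (dY/dX) · (X/Y)

dY/dX = 2·e^X
At X = 3: dY/dX = 2·e^3, Y = 2·e^3

Elasticity = (2·e^3) · (3 / (2·e^3)) = 3

Interpretation: for a small percentage change in X, the percentage change in Y is approximately 3.00 times as large.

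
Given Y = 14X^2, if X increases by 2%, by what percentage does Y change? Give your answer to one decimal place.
4.0%

For Y = 14X^2:
If X → X(1 + 0.02)
Then Y → Y · (1 + 0.02)^2
     = Y · 1.0404

Percentage change = ((1 + 0.02)^2 − 1) × 100% ≈ 4.0%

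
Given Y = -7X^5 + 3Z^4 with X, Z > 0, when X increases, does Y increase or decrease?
Y decreases

Taking the partial derivative:
∂Y/∂X = -35X^4

∂Y/∂X = -35X^4 < 0 (assuming positive values)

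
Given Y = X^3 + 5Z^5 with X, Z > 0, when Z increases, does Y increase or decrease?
Y increases

Taking the partial derivative:
∂Y/∂Z = 25Z^4

∂Y/∂Z = 25Z^4 > 0 (assuming positive values)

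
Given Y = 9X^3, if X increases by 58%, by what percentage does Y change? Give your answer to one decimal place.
294.4%

For Y = 9X^3:
If X → X(1 + 0.58)
Then Y → Y · (1 + 0.58)^3
     ≈ Y · 3.9443

Percentage change = ((1 + 0.58)^3 − 1) × 100% ≈ 294.4%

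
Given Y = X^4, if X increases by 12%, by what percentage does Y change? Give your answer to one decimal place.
57.4%

For Y = X^4:
If X → X(1 + 0.12)
Then Y → Y · (1 + 0.12)^4
     ≈ Y · 1.5735

Percentage change = ((1 + 0.12)^4 − 1) × 100% ≈ 57.4%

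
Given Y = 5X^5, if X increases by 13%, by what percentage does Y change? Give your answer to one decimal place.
84.2%

For Y = 5X^5:
If X → X(1 + 0.13)
Then Y → Y · (1 + 0.13)^5
     ≈ Y · 1.8424

Percentage change = ((1 + 0.13)^5 − 1) × 100% ≈ 84.2%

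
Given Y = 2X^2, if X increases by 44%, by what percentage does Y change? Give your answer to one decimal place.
107.4%

For Y = 2X^2:
If X → X(1 + 0.44)
Then Y → Y · (1 + 0.44)^2
     = Y · 2.0736

Percentage change = ((1 + 0.44)^2 − 1) × 100% ≈ 107.4%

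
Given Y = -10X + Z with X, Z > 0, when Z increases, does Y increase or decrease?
Y increases

Taking the partial derivative:
∂Y/∂Z = 1

∂Y/∂Z = 1 > 0 (assuming positive values)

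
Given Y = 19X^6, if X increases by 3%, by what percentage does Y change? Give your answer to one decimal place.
19.4%

For Y = 19X^6:
If X → X(1 + 0.03)
Then Y → Y · (1 + 0.03)^6
     ≈ Y · 1.1941

Percentage change = ((1 + 0.03)^6 − 1) × 100% ≈ 19.4%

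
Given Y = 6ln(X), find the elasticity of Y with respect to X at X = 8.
Elasticity = 1/ln(8) ≈ 0.4809

Elasticity = (dY/dX) · (X/Y)

dY/dX = 6/X
At X = 8: dY/dX = 3/4, Y = 6·ln(8)

Elasticity = (3/4) · (8 / (6·ln(8))) = 1/ln(8) ≈ 0.4809

Interpretation: for a small percentage change in X, the percentage change in Y is approximately 0.48 times as large.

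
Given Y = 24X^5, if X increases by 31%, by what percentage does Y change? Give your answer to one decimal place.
285.8%

For Y = 24X^5:
If X → X(1 + 0.31)
Then Y → Y · (1 + 0.31)^5
     ≈ Y · 3.8579

Percentage change = ((1 + 0.31)^5 − 1) × 100% ≈ 285.8%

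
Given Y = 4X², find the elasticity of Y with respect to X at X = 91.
Elasticity = 2

Elasticity = (dY/dX) · (X/Y)

dY/dX = 8·X
At X = 91: dY/dX = 728, Y = 33124

Elasticity = 728 · (91 / 33124) = 2

Interpretation: for a small percentage change in X, the percentage change in Y is approximately 2.00 times as large.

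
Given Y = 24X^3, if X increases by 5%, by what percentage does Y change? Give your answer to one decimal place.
15.8%

For Y = 24X^3:
If X → X(1 + 0.05)
Then Y → Y · (1 + 0.05)^3
     ≈ Y · 1.1576

Percentage change = ((1 + 0.05)^3 − 1) × 100% ≈ 15.8%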